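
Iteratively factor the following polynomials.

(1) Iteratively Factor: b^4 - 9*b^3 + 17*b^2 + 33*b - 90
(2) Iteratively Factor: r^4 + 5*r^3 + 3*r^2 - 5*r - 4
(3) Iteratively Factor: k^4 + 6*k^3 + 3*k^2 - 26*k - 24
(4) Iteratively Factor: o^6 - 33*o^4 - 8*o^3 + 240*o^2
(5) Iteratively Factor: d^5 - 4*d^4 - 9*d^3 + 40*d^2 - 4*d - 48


(1) = (b - 3)*(b^3 - 6*b^2 - b + 30) = (b - 3)*(b + 2)*(b^2 - 8*b + 15) = (b - 5)*(b - 3)*(b + 2)*(b - 3)
(2) = (r + 1)*(r^3 + 4*r^2 - r - 4) = (r + 1)*(r + 4)*(r^2 - 1) = (r - 1)*(r + 1)*(r + 4)*(r + 1)
(3) = (k + 3)*(k^3 + 3*k^2 - 6*k - 8) = (k + 1)*(k + 3)*(k^2 + 2*k - 8) = (k + 1)*(k + 3)*(k + 4)*(k - 2)
(4) = (o)*(o^5 - 33*o^3 - 8*o^2 + 240*o) = o^2*(o^4 - 33*o^2 - 8*o + 240) = o^2*(o - 5)*(o^3 + 5*o^2 - 8*o - 48) = o^2*(o - 5)*(o + 4)*(o^2 + o - 12) = o^2*(o - 5)*(o + 4)^2*(o - 3)
(5) = (d - 2)*(d^4 - 2*d^3 - 13*d^2 + 14*d + 24) = (d - 2)*(d + 3)*(d^3 - 5*d^2 + 2*d + 8) = (d - 2)*(d + 1)*(d + 3)*(d^2 - 6*d + 8) = (d - 4)*(d - 2)*(d + 1)*(d + 3)*(d - 2)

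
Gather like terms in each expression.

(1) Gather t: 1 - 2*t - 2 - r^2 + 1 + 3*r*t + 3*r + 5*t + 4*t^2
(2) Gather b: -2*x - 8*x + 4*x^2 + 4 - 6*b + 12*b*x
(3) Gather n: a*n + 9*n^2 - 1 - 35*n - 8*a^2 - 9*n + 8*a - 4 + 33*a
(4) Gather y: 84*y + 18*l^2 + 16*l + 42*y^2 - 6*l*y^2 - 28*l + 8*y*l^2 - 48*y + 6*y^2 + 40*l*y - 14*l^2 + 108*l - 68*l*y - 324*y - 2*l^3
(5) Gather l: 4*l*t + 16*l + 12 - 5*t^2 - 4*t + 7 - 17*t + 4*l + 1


(1) = -r^2 + 3*r + 4*t^2 + t*(3*r + 3)
(2) = b*(12*x - 6) + 4*x^2 - 10*x + 4
(3) = -8*a^2 + 41*a + 9*n^2 + n*(a - 44) - 5
(4) = -2*l^3 + 4*l^2 + 96*l + y^2*(48 - 6*l) + y*(8*l^2 - 28*l - 288)
(5) = l*(4*t + 20) - 5*t^2 - 21*t + 20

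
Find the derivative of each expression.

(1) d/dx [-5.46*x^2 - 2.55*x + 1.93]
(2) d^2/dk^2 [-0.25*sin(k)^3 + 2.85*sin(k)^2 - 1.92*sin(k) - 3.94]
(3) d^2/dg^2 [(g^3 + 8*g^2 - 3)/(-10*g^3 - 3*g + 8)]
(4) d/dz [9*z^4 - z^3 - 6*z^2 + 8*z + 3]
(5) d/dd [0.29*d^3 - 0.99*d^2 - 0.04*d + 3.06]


(1) = -10.92*x - 2.55
(2) = 2.1075*sin(k) - 0.5625*sin(3*k) + 5.7*cos(2*k)
(3) = 2*(-800*g^6 + 90*g^5 + 2040*g^4 - 4489*g^3 + 342*g^2 + 528*g - 485)/(1000*g^9 + 900*g^7 - 2400*g^6 + 270*g^5 - 1440*g^4 + 1947*g^3 - 216*g^2 + 576*g - 512)
(4) = 36*z^3 - 3*z^2 - 12*z + 8
(5) = 0.87*d^2 - 1.98*d - 0.04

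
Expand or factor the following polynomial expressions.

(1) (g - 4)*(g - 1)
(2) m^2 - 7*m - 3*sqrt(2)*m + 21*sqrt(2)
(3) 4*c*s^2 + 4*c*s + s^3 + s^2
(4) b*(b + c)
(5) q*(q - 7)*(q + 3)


(1) = g^2 - 5*g + 4
(2) = (m - 7)*(m - 3*sqrt(2))
(3) = s*(4*c + s)*(s + 1)
(4) = b^2 + b*c
(5) = q^3 - 4*q^2 - 21*q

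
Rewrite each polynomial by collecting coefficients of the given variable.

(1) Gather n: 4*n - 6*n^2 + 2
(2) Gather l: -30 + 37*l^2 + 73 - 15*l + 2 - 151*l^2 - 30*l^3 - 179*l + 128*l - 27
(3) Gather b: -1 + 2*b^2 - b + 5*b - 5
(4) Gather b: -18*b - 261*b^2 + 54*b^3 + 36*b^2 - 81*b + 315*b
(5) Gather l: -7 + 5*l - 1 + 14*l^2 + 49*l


(1) = -6*n^2 + 4*n + 2
(2) = -30*l^3 - 114*l^2 - 66*l + 18
(3) = 2*b^2 + 4*b - 6
(4) = 54*b^3 - 225*b^2 + 216*b
(5) = 14*l^2 + 54*l - 8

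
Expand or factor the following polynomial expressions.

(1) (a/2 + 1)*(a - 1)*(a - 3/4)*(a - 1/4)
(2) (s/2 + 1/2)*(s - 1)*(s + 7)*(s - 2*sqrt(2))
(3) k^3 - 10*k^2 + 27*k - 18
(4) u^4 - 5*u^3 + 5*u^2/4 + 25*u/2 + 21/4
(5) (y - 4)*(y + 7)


(1) = a^4/2 - 45*a^2/32 + 35*a/32 - 3/16
(2) = s^4/2 - sqrt(2)*s^3 + 7*s^3/2 - 7*sqrt(2)*s^2 - s^2/2 - 7*s/2 + sqrt(2)*s + 7*sqrt(2)
(3) = (k - 6)*(k - 3)*(k - 1)
(4) = (u - 7/2)*(u - 3)*(u + 1/2)*(u + 1)
(5) = y^2 + 3*y - 28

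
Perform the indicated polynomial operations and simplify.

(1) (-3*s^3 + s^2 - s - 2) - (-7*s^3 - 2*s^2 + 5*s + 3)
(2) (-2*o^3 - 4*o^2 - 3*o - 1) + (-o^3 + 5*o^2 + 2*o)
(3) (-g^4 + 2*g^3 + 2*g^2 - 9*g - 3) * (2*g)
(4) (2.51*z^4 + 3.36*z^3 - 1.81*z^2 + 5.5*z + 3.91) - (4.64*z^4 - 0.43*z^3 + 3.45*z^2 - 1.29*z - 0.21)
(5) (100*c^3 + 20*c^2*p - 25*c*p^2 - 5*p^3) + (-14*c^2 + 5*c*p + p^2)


(1) = 4*s^3 + 3*s^2 - 6*s - 5
(2) = -3*o^3 + o^2 - o - 1
(3) = -2*g^5 + 4*g^4 + 4*g^3 - 18*g^2 - 6*g
(4) = -2.13*z^4 + 3.79*z^3 - 5.26*z^2 + 6.79*z + 4.12
(5) = 100*c^3 + 20*c^2*p - 14*c^2 - 25*c*p^2 + 5*c*p - 5*p^3 + p^2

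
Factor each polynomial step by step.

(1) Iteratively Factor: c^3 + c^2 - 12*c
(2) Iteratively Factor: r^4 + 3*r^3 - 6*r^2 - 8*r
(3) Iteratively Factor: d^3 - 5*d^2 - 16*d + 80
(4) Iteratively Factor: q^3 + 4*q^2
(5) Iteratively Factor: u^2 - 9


(1) = (c)*(c^2 + c - 12) = c*(c - 3)*(c + 4)
(2) = (r + 1)*(r^3 + 2*r^2 - 8*r) = (r + 1)*(r + 4)*(r^2 - 2*r) = r*(r + 1)*(r + 4)*(r - 2)
(3) = (d - 5)*(d^2 - 16) = (d - 5)*(d + 4)*(d - 4)
(4) = (q + 4)*(q^2) = q*(q + 4)*(q)
(5) = (u - 3)*(u + 3)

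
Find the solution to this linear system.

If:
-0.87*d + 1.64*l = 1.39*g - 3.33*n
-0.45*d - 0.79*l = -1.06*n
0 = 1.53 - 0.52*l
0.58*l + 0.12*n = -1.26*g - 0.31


Then:
d = -24.41
g = -0.82
l = 2.94
n = -8.17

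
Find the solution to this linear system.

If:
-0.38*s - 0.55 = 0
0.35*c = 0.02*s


Then:
c = -0.08
s = -1.45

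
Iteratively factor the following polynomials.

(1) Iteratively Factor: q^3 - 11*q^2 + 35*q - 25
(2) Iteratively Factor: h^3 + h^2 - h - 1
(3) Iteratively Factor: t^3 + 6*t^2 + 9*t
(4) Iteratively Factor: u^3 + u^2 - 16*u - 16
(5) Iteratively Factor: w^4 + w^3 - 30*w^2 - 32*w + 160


(1) = (q - 5)*(q^2 - 6*q + 5) = (q - 5)^2*(q - 1)
(2) = (h - 1)*(h^2 + 2*h + 1) = (h - 1)*(h + 1)*(h + 1)
(3) = (t + 3)*(t^2 + 3*t) = t*(t + 3)*(t + 3)
(4) = (u - 4)*(u^2 + 5*u + 4) = (u - 4)*(u + 1)*(u + 4)
(5) = (w + 4)*(w^3 - 3*w^2 - 18*w + 40) = (w - 5)*(w + 4)*(w^2 + 2*w - 8) = (w - 5)*(w - 2)*(w + 4)*(w + 4)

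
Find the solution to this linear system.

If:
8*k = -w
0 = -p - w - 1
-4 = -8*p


Then:
k = 3/16
p = 1/2
w = -3/2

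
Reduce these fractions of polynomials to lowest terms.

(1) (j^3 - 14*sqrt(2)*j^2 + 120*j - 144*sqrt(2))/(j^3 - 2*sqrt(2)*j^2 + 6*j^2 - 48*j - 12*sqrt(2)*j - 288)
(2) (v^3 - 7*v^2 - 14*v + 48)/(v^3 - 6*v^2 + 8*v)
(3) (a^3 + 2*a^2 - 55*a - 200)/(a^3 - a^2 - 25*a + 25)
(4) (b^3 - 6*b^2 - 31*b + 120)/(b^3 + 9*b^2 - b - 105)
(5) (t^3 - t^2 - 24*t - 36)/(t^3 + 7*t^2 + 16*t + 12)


(1) = (j^2 - 8*sqrt(2)*j + 24)/(j^2 + j*(4*sqrt(2) + 6) + 24*sqrt(2))
(2) = (v^2 - 5*v - 24)/(v^2 - 4*v)
(3) = (a^2 - 3*a - 40)/(a^2 - 6*a + 5)
(4) = (b - 8)/(b + 7)
(5) = (t - 6)/(t + 2)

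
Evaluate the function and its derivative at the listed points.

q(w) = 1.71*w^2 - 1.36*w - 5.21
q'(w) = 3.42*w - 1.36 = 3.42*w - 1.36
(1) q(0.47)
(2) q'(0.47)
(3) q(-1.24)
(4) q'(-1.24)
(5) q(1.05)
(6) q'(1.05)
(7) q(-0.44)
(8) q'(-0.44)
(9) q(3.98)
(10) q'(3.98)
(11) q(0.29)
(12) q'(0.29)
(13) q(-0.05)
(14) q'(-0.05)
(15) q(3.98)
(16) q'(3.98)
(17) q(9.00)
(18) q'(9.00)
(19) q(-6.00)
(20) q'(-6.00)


(1) = -5.47
(2) = 0.25
(3) = -0.89
(4) = -5.60
(5) = -4.75
(6) = 2.23
(7) = -4.28
(8) = -2.86
(9) = 16.46
(10) = 12.25
(11) = -5.46
(12) = -0.37
(13) = -5.14
(14) = -1.53
(15) = 16.46
(16) = 12.25
(17) = 121.06
(18) = 29.42
(19) = 64.51
(20) = -21.88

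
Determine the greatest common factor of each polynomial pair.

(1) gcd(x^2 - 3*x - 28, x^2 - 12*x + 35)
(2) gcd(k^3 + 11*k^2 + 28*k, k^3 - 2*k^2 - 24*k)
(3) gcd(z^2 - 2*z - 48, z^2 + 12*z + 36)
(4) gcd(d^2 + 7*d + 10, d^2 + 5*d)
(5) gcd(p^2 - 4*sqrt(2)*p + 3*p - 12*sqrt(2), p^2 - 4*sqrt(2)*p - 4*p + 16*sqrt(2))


(1) = x - 7
(2) = gcd(k*(k + 4)*(k + 7), k*(k - 6)*(k + 4)) = k^2 + 4*k
(3) = z + 6
(4) = gcd((d + 2)*(d + 5), d*(d + 5)) = d + 5
(5) = gcd((p + 3)*(p - 4*sqrt(2)), (p - 4)*(p - 4*sqrt(2))) = p - 4*sqrt(2)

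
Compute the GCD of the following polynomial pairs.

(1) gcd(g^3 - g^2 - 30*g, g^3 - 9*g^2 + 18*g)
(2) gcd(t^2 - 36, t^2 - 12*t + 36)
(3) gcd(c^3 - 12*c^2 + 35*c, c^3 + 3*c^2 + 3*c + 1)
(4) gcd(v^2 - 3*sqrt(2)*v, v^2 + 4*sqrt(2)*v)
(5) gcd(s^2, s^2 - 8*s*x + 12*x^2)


(1) = gcd(g*(g - 6)*(g + 5), g*(g - 6)*(g - 3)) = g^2 - 6*g
(2) = t - 6
(3) = gcd(c*(c - 7)*(c - 5), (c + 1)^3) = 1
(4) = gcd(v*(v - 3*sqrt(2)), v*(v + 4*sqrt(2))) = v
(5) = gcd(s^2, (s - 6*x)*(s - 2*x)) = 1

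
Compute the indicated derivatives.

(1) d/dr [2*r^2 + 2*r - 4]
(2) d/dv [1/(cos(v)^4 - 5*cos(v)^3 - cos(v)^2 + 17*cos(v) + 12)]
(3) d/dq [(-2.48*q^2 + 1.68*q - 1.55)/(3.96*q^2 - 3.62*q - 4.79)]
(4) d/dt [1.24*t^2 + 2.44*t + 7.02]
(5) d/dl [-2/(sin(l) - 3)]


(1) = 4*r + 2
(2) = (53*sin(v) - 15*sin(3*v) + 2*sin(4*v))/(4*(cos(v) - 4)^2*(cos(v) - 3)^2*(cos(v) + 1)^4)
(3) = (2.3248*q^2 + 36.0344*q - 13.6582)/(15.6816*q^4 - 28.6704*q^3 - 24.8324*q^2 + 34.6796*q + 22.9441)
(4) = 2.48*t + 2.44
(5) = 2*cos(l)/(sin(l) - 3)^2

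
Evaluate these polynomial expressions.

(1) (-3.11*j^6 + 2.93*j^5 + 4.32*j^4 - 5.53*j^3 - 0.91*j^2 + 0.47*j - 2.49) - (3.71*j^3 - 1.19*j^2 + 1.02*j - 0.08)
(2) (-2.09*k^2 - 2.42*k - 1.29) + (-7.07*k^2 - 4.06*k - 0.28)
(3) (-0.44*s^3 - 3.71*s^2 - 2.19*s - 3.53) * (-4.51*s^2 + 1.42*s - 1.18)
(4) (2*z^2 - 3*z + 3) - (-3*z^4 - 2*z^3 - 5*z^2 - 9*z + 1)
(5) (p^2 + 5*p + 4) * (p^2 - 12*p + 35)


(1) = -3.11*j^6 + 2.93*j^5 + 4.32*j^4 - 9.24*j^3 + 0.28*j^2 - 0.55*j - 2.41
(2) = -9.16*k^2 - 6.48*k - 1.57
(3) = 1.9844*s^5 + 16.1073*s^4 + 5.1279*s^3 + 17.1883*s^2 - 2.4284*s + 4.1654
(4) = 3*z^4 + 2*z^3 + 7*z^2 + 6*z + 2
(5) = p^4 - 7*p^3 - 21*p^2 + 127*p + 140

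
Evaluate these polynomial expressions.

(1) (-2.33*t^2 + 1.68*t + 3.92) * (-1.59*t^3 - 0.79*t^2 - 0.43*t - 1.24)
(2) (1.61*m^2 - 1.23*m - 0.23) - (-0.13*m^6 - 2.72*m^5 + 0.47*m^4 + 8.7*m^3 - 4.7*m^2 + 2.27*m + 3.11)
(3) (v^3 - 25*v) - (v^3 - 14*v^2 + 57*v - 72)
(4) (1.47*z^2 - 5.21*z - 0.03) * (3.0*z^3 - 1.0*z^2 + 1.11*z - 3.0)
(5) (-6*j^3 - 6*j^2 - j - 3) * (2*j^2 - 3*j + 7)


(1) = 3.7047*t^5 - 0.8305*t^4 - 6.5581*t^3 - 0.93*t^2 - 3.7688*t - 4.8608
(2) = 0.13*m^6 + 2.72*m^5 - 0.47*m^4 - 8.7*m^3 + 6.31*m^2 - 3.5*m - 3.34
(3) = 14*v^2 - 82*v + 72
(4) = 4.41*z^5 - 17.1*z^4 + 6.7517*z^3 - 10.1631*z^2 + 15.5967*z + 0.09
(5) = -12*j^5 + 6*j^4 - 26*j^3 - 45*j^2 + 2*j - 21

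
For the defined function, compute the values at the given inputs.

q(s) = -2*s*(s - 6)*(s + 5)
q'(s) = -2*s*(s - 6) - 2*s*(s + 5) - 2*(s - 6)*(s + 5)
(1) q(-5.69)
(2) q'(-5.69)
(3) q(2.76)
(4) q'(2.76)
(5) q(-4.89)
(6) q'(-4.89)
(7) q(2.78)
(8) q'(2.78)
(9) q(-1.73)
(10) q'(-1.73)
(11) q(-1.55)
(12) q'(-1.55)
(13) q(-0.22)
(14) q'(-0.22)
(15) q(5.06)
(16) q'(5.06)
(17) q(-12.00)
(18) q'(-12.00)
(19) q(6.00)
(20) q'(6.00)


(1) = 91.79
(2) = -157.02
(3) = 138.79
(4) = 25.33
(5) = -11.72
(6) = -103.03
(7) = 139.29
(8) = 24.75
(9) = -87.46
(10) = 35.12
(11) = -80.75
(12) = 39.38
(13) = -13.08
(14) = 58.83
(15) = 95.70
(16) = -73.38
(17) = 3024.00
(18) = -852.00
(19) = 0.00
(20) = -132.00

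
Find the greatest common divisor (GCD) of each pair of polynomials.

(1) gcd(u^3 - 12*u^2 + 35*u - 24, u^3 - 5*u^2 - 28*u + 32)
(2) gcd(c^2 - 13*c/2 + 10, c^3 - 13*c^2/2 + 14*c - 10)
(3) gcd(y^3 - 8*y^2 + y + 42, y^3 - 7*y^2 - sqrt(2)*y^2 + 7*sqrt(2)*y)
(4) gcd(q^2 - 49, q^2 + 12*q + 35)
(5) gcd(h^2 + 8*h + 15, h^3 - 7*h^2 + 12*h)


(1) = u^2 - 9*u + 8
(2) = c - 5/2
(3) = gcd((y - 7)*(y - 3)*(y + 2), y*(y - 7)*(y - sqrt(2))) = y - 7
(4) = gcd((q - 7)*(q + 7), (q + 5)*(q + 7)) = q + 7
(5) = 1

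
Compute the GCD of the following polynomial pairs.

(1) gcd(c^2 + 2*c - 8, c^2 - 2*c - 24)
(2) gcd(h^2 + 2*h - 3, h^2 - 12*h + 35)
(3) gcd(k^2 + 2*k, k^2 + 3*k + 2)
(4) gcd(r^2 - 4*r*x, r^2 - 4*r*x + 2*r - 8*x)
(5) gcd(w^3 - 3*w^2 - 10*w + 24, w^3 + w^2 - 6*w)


(1) = c + 4
(2) = gcd((h - 1)*(h + 3), (h - 7)*(h - 5)) = 1
(3) = gcd(k*(k + 2), (k + 1)*(k + 2)) = k + 2
(4) = gcd(r*(r - 4*x), (r + 2)*(r - 4*x)) = -r + 4*x
(5) = w^2 + w - 6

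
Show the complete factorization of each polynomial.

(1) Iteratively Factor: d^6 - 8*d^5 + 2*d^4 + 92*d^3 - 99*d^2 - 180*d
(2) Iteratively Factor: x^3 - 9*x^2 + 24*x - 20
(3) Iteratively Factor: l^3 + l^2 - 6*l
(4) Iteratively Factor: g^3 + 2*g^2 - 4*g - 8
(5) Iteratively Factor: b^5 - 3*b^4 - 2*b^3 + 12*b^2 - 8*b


(1) = (d - 4)*(d^5 - 4*d^4 - 14*d^3 + 36*d^2 + 45*d) = (d - 5)*(d - 4)*(d^4 + d^3 - 9*d^2 - 9*d) = d*(d - 5)*(d - 4)*(d^3 + d^2 - 9*d - 9) = d*(d - 5)*(d - 4)*(d + 3)*(d^2 - 2*d - 3) = d*(d - 5)*(d - 4)*(d - 3)*(d + 3)*(d + 1)
(2) = (x - 5)*(x^2 - 4*x + 4) = (x - 5)*(x - 2)*(x - 2)
(3) = (l + 3)*(l^2 - 2*l) = (l - 2)*(l + 3)*(l)
(4) = (g + 2)*(g^2 - 4) = (g + 2)^2*(g - 2)
(5) = (b - 1)*(b^4 - 2*b^3 - 4*b^2 + 8*b) = b*(b - 1)*(b^3 - 2*b^2 - 4*b + 8) = b*(b - 2)*(b - 1)*(b^2 - 4) = b*(b - 2)*(b - 1)*(b + 2)*(b - 2)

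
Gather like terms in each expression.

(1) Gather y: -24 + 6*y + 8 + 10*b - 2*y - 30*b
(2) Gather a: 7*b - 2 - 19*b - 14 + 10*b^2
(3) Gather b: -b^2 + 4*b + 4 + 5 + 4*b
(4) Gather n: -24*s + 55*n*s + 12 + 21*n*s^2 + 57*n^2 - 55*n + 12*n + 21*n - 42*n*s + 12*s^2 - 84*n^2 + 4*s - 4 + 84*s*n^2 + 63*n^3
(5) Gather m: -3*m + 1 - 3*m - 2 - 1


(1) = -20*b + 4*y - 16
(2) = 10*b^2 - 12*b - 16
(3) = -b^2 + 8*b + 9
(4) = 63*n^3 + n^2*(84*s - 27) + n*(21*s^2 + 13*s - 22) + 12*s^2 - 20*s + 8
(5) = -6*m - 2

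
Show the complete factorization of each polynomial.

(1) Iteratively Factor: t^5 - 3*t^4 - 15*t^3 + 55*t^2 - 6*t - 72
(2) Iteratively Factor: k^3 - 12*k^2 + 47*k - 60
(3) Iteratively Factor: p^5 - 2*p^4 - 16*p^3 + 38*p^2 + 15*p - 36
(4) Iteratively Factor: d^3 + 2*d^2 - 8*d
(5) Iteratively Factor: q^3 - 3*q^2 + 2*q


(1) = (t - 3)*(t^4 - 15*t^2 + 10*t + 24) = (t - 3)*(t + 4)*(t^3 - 4*t^2 + t + 6) = (t - 3)*(t + 1)*(t + 4)*(t^2 - 5*t + 6) = (t - 3)^2*(t + 1)*(t + 4)*(t - 2)
(2) = (k - 5)*(k^2 - 7*k + 12) = (k - 5)*(k - 3)*(k - 4)
(3) = (p - 3)*(p^4 + p^3 - 13*p^2 - p + 12) = (p - 3)*(p + 4)*(p^3 - 3*p^2 - p + 3) = (p - 3)*(p + 1)*(p + 4)*(p^2 - 4*p + 3) = (p - 3)^2*(p + 1)*(p + 4)*(p - 1)
(4) = (d + 4)*(d^2 - 2*d) = d*(d + 4)*(d - 2)
(5) = (q)*(q^2 - 3*q + 2) = q*(q - 1)*(q - 2)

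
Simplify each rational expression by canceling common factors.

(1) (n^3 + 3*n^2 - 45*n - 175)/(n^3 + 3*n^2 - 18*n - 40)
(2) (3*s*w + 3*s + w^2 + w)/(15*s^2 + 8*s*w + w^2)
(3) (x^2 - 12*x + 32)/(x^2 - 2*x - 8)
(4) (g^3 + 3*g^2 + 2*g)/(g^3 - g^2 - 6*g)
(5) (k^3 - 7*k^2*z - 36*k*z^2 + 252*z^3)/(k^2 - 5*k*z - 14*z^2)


(1) = (n^2 - 2*n - 35)/(n^2 - 2*n - 8)
(2) = (w + 1)/(5*s + w)
(3) = (x - 8)/(x + 2)
(4) = (g + 1)/(g - 3)
(5) = (k^2 - 36*z^2)/(k + 2*z)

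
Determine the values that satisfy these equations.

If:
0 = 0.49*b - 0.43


Then:
b = 0.88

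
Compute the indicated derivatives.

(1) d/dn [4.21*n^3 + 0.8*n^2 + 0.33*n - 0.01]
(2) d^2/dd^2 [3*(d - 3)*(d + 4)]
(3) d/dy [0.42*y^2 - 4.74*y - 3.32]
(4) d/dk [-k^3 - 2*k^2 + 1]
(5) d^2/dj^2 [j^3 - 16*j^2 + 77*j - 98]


(1) = 12.63*n^2 + 1.6*n + 0.33
(2) = 6
(3) = 0.84*y - 4.74
(4) = k*(-3*k - 4)
(5) = 6*j - 32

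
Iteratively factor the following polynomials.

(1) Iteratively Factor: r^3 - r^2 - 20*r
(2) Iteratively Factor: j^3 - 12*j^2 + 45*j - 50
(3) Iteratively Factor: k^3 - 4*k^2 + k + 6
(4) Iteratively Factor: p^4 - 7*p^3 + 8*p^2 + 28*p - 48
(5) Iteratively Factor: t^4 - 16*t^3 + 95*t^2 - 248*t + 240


(1) = (r - 5)*(r^2 + 4*r) = r*(r - 5)*(r + 4)
(2) = (j - 5)*(j^2 - 7*j + 10) = (j - 5)*(j - 2)*(j - 5)
(3) = (k - 2)*(k^2 - 2*k - 3) = (k - 3)*(k - 2)*(k + 1)
(4) = (p - 3)*(p^3 - 4*p^2 - 4*p + 16) = (p - 3)*(p + 2)*(p^2 - 6*p + 8) = (p - 3)*(p - 2)*(p + 2)*(p - 4)
(5) = (t - 4)*(t^3 - 12*t^2 + 47*t - 60) = (t - 4)^2*(t^2 - 8*t + 15) = (t - 4)^2*(t - 3)*(t - 5)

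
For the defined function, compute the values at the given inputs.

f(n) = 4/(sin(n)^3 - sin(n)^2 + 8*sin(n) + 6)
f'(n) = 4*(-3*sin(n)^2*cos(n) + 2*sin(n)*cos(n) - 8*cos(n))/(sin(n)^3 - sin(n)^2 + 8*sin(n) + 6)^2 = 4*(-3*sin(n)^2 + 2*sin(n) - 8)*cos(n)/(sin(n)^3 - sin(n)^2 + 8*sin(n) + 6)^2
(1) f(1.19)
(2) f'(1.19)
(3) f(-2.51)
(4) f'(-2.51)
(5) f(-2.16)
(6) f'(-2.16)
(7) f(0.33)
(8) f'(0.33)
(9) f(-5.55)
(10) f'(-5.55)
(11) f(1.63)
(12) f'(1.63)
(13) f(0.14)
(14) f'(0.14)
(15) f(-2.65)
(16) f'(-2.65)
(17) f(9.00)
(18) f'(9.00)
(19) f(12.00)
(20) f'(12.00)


(1) = 0.30
(2) = -0.07
(3) = 5.54
(4) = 63.31
(5) = -2.09
(6) = 7.10
(7) = 0.47
(8) = -0.40
(9) = 0.36
(10) = -0.19
(11) = 0.29
(12) = 0.01
(13) = 0.56
(14) = -0.61
(15) = 2.11
(16) = 9.43
(17) = 0.43
(18) = 0.33
(19) = 3.16
(20) = -20.96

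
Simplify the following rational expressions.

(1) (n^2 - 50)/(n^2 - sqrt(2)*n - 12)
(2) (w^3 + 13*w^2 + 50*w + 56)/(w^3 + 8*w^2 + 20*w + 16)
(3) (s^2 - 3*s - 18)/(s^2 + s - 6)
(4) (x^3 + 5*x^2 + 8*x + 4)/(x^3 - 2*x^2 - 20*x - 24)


(1) = (n^2 - 50)/(n^2 - sqrt(2)*n - 12)
(2) = (w + 7)/(w + 2)
(3) = (s - 6)/(s - 2)
(4) = (x + 1)/(x - 6)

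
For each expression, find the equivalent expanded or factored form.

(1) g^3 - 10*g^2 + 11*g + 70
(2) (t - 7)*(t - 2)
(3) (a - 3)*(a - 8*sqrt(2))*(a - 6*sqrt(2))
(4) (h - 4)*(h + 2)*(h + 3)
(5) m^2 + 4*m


(1) = (g - 7)*(g - 5)*(g + 2)
(2) = t^2 - 9*t + 14
(3) = a^3 - 14*sqrt(2)*a^2 - 3*a^2 + 42*sqrt(2)*a + 96*a - 288
(4) = h^3 + h^2 - 14*h - 24
(5) = m*(m + 4)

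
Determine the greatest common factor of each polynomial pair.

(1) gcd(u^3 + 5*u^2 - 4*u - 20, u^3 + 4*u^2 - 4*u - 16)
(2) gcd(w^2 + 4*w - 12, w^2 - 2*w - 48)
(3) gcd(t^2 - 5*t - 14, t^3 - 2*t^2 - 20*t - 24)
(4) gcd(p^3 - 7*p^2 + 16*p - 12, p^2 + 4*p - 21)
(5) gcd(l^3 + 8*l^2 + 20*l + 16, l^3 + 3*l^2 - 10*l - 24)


(1) = gcd((u - 2)*(u + 2)*(u + 5), (u - 2)*(u + 2)*(u + 4)) = u^2 - 4
(2) = w + 6
(3) = t + 2
(4) = p - 3
(5) = l^2 + 6*l + 8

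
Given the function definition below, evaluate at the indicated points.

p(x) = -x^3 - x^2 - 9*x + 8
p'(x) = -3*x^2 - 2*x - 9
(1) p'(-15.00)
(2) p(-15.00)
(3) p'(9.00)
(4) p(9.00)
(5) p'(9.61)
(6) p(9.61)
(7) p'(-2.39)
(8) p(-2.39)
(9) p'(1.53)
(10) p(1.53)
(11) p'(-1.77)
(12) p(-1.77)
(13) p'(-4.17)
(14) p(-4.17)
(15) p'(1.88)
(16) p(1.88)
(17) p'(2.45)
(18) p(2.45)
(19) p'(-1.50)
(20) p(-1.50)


(1) = -654.00
(2) = 3293.00
(3) = -270.00
(4) = -883.00
(5) = -305.28
(6) = -1058.35
(7) = -21.36
(8) = 37.45
(9) = -19.08
(10) = -11.69
(11) = -14.86
(12) = 26.34
(13) = -52.83
(14) = 100.65
(15) = -23.36
(16) = -19.10
(17) = -31.91
(18) = -34.76
(19) = -12.75
(20) = 22.62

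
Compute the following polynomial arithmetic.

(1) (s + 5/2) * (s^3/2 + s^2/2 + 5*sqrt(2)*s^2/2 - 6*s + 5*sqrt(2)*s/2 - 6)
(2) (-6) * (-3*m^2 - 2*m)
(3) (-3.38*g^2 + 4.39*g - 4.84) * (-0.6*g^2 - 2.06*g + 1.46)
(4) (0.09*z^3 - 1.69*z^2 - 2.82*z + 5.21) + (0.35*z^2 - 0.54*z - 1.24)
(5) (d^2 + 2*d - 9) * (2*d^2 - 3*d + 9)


(1) = s^4/2 + 7*s^3/4 + 5*sqrt(2)*s^3/2 - 19*s^2/4 + 35*sqrt(2)*s^2/4 - 21*s + 25*sqrt(2)*s/4 - 15
(2) = 18*m^2 + 12*m
(3) = 2.028*g^4 + 4.3288*g^3 - 11.0742*g^2 + 16.3798*g - 7.0664
(4) = 0.09*z^3 - 1.34*z^2 - 3.36*z + 3.97
(5) = 2*d^4 + d^3 - 15*d^2 + 45*d - 81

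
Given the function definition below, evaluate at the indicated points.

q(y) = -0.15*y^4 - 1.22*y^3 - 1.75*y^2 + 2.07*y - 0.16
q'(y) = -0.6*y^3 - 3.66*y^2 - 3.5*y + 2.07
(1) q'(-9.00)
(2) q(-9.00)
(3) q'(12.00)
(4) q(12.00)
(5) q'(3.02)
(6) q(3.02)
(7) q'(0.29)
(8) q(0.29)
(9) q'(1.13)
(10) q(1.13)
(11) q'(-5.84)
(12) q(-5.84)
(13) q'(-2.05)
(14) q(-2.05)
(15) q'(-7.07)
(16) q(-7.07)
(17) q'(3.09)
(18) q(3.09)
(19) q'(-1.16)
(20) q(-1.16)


(1) = 174.51
(2) = -255.31
(3) = -1603.77
(4) = -5445.88
(5) = -58.41
(6) = -55.95
(7) = 0.73
(8) = 0.26
(9) = -7.42
(10) = -2.06
(11) = 17.19
(12) = -3.42
(13) = -0.97
(14) = -3.90
(15) = 55.91
(16) = -45.90
(17) = -61.39
(18) = -60.14
(19) = 2.14
(20) = -3.28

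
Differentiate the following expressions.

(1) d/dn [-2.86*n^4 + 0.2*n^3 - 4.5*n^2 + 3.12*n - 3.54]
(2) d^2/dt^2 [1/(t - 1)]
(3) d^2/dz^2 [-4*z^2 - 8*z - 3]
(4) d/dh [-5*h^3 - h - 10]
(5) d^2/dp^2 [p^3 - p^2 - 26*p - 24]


(1) = -11.44*n^3 + 0.6*n^2 - 9.0*n + 3.12
(2) = 2/(t - 1)^3
(3) = -8
(4) = -15*h^2 - 1
(5) = 6*p - 2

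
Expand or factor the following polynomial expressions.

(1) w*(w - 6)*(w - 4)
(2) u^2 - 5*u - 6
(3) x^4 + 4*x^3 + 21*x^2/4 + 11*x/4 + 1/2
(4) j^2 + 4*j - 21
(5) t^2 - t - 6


(1) = w^3 - 10*w^2 + 24*w
(2) = (u - 6)*(u + 1)
(3) = (x + 1/2)^2*(x + 1)*(x + 2)
(4) = (j - 3)*(j + 7)
(5) = (t - 3)*(t + 2)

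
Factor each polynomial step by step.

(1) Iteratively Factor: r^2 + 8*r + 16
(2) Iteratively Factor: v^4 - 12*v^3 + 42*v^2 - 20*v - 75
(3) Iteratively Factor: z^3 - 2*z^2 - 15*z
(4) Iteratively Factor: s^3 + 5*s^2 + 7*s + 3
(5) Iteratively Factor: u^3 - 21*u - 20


(1) = (r + 4)*(r + 4)
(2) = (v + 1)*(v^3 - 13*v^2 + 55*v - 75) = (v - 5)*(v + 1)*(v^2 - 8*v + 15) = (v - 5)*(v - 3)*(v + 1)*(v - 5)
(3) = (z - 5)*(z^2 + 3*z) = z*(z - 5)*(z + 3)
(4) = (s + 3)*(s^2 + 2*s + 1) = (s + 1)*(s + 3)*(s + 1)
(5) = (u - 5)*(u^2 + 5*u + 4) = (u - 5)*(u + 4)*(u + 1)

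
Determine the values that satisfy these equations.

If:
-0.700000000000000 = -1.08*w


Then:
w = 0.65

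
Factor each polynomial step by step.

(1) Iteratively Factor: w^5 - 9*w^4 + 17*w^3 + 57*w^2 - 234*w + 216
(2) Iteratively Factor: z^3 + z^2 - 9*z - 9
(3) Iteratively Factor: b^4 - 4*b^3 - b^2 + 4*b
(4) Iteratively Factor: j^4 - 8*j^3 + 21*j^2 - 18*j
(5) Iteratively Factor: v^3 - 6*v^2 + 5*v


(1) = (w + 3)*(w^4 - 12*w^3 + 53*w^2 - 102*w + 72) = (w - 4)*(w + 3)*(w^3 - 8*w^2 + 21*w - 18) = (w - 4)*(w - 2)*(w + 3)*(w^2 - 6*w + 9) = (w - 4)*(w - 3)*(w - 2)*(w + 3)*(w - 3)
(2) = (z + 1)*(z^2 - 9) = (z + 1)*(z + 3)*(z - 3)
(3) = (b - 1)*(b^3 - 3*b^2 - 4*b) = b*(b - 1)*(b^2 - 3*b - 4) = b*(b - 4)*(b - 1)*(b + 1)
(4) = (j - 2)*(j^3 - 6*j^2 + 9*j) = j*(j - 2)*(j^2 - 6*j + 9) = j*(j - 3)*(j - 2)*(j - 3)
(5) = (v)*(v^2 - 6*v + 5) = v*(v - 5)*(v - 1)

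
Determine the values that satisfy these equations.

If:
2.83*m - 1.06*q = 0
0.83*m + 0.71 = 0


Then:
m = -0.86
q = -2.28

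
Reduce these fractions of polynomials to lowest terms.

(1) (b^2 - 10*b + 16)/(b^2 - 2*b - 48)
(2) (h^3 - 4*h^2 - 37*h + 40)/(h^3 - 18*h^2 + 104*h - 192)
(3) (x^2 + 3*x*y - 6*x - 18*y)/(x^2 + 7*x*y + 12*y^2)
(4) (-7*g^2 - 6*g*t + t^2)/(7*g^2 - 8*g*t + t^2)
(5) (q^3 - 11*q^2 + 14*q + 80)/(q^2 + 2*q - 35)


(1) = (b - 2)/(b + 6)
(2) = (h^2 + 4*h - 5)/(h^2 - 10*h + 24)
(3) = (x - 6)/(x + 4*y)
(4) = (g + t)/(-g + t)
(5) = (q^2 - 6*q - 16)/(q + 7)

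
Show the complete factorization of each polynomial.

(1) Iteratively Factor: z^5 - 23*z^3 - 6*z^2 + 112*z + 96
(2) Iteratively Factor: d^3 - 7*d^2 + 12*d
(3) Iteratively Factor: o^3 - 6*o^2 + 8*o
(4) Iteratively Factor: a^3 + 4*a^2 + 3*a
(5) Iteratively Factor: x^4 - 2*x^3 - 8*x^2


(1) = (z - 3)*(z^4 + 3*z^3 - 14*z^2 - 48*z - 32) = (z - 4)*(z - 3)*(z^3 + 7*z^2 + 14*z + 8) = (z - 4)*(z - 3)*(z + 2)*(z^2 + 5*z + 4) = (z - 4)*(z - 3)*(z + 2)*(z + 4)*(z + 1)
(2) = (d - 3)*(d^2 - 4*d) = (d - 4)*(d - 3)*(d)
(3) = (o - 2)*(o^2 - 4*o) = (o - 4)*(o - 2)*(o)
(4) = (a + 1)*(a^2 + 3*a) = (a + 1)*(a + 3)*(a)
(5) = (x)*(x^3 - 2*x^2 - 8*x) = x*(x - 4)*(x^2 + 2*x) = x^2*(x - 4)*(x + 2)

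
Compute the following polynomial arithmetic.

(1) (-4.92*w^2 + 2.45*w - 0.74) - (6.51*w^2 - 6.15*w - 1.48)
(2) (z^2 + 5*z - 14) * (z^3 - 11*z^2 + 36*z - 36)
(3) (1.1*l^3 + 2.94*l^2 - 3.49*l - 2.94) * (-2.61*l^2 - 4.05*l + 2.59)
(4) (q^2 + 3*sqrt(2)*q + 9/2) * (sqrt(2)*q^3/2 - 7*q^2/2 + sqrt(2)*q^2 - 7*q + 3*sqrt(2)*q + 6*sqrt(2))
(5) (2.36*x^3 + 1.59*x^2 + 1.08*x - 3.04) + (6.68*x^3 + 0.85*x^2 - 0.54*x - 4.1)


(1) = -11.43*w^2 + 8.6*w + 0.74
(2) = z^5 - 6*z^4 - 33*z^3 + 298*z^2 - 684*z + 504
(3) = -2.871*l^5 - 12.1284*l^4 + 0.0509*l^3 + 29.4225*l^2 + 2.8679*l - 7.6146
(4) = sqrt(2)*q^5/2 - q^4/2 + sqrt(2)*q^4 - 21*sqrt(2)*q^3/4 - q^3 - 21*sqrt(2)*q^2/2 + 9*q^2/4 + 9*q/2 + 27*sqrt(2)*q/2 + 27*sqrt(2)
(5) = 9.04*x^3 + 2.44*x^2 + 0.54*x - 7.14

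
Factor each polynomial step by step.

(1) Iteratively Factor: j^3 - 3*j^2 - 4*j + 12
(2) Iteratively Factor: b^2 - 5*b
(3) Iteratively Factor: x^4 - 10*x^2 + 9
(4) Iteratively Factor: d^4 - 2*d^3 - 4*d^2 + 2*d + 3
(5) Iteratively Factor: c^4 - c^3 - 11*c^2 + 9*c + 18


(1) = (j - 2)*(j^2 - j - 6) = (j - 2)*(j + 2)*(j - 3)
(2) = (b - 5)*(b)
(3) = (x + 3)*(x^3 - 3*x^2 - x + 3) = (x - 3)*(x + 3)*(x^2 - 1) = (x - 3)*(x + 1)*(x + 3)*(x - 1)
(4) = (d - 3)*(d^3 + d^2 - d - 1) = (d - 3)*(d - 1)*(d^2 + 2*d + 1) = (d - 3)*(d - 1)*(d + 1)*(d + 1)
(5) = (c + 1)*(c^3 - 2*c^2 - 9*c + 18) = (c - 2)*(c + 1)*(c^2 - 9) = (c - 2)*(c + 1)*(c + 3)*(c - 3)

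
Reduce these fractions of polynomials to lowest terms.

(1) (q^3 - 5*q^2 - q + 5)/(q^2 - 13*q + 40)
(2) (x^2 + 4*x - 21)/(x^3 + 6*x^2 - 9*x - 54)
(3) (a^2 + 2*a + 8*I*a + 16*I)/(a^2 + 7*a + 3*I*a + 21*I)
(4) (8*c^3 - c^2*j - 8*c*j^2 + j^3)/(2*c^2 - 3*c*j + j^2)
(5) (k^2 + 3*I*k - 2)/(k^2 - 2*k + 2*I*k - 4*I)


(1) = (q^2 - 1)/(q - 8)
(2) = (x + 7)/(x^2 + 9*x + 18)
(3) = (a^2 + a*(2 + 8*I) + 16*I)/(a^2 + a*(7 + 3*I) + 21*I)
(4) = (8*c^2 + 7*c*j - j^2)/(2*c - j)
(5) = (k + I)/(k - 2)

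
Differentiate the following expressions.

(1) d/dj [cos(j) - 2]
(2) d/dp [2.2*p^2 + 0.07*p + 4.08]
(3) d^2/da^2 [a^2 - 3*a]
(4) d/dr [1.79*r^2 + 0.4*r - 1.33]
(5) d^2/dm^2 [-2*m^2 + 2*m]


(1) = -sin(j)
(2) = 4.4*p + 0.07
(3) = 2
(4) = 3.58*r + 0.4
(5) = -4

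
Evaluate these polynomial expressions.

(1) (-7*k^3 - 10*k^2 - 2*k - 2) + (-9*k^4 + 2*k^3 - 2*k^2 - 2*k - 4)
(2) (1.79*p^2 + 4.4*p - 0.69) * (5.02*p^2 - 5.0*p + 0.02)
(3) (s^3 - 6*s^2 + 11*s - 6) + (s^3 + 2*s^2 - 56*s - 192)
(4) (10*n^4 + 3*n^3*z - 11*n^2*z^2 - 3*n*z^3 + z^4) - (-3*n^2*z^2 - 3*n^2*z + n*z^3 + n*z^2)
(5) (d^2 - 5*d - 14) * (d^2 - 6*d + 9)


(1) = -9*k^4 - 5*k^3 - 12*k^2 - 4*k - 6
(2) = 8.9858*p^4 + 13.138*p^3 - 25.428*p^2 + 3.538*p - 0.0138
(3) = 2*s^3 - 4*s^2 - 45*s - 198
(4) = 10*n^4 + 3*n^3*z - 8*n^2*z^2 + 3*n^2*z - 4*n*z^3 - n*z^2 + z^4
(5) = d^4 - 11*d^3 + 25*d^2 + 39*d - 126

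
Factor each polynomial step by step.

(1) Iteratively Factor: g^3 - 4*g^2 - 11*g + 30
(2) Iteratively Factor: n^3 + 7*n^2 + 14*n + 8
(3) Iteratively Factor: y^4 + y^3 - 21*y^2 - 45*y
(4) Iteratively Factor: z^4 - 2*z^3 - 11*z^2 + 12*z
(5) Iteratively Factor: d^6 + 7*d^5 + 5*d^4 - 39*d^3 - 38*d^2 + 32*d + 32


(1) = (g - 2)*(g^2 - 2*g - 15) = (g - 2)*(g + 3)*(g - 5)
(2) = (n + 2)*(n^2 + 5*n + 4) = (n + 2)*(n + 4)*(n + 1)
(3) = (y + 3)*(y^3 - 2*y^2 - 15*y) = (y - 5)*(y + 3)*(y^2 + 3*y) = y*(y - 5)*(y + 3)*(y + 3)
(4) = (z + 3)*(z^3 - 5*z^2 + 4*z) = (z - 4)*(z + 3)*(z^2 - z) = z*(z - 4)*(z + 3)*(z - 1)
(5) = (d - 1)*(d^5 + 8*d^4 + 13*d^3 - 26*d^2 - 64*d - 32) = (d - 1)*(d + 4)*(d^4 + 4*d^3 - 3*d^2 - 14*d - 8) = (d - 1)*(d + 4)^2*(d^3 - 3*d - 2) = (d - 1)*(d + 1)*(d + 4)^2*(d^2 - d - 2) = (d - 2)*(d - 1)*(d + 1)*(d + 4)^2*(d + 1)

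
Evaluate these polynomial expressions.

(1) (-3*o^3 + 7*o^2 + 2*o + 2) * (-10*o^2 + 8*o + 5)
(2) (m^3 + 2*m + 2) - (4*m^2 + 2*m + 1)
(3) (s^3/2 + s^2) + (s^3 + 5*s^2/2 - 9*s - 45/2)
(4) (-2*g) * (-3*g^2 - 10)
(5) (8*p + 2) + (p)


(1) = 30*o^5 - 94*o^4 + 21*o^3 + 31*o^2 + 26*o + 10
(2) = m^3 - 4*m^2 + 1
(3) = 3*s^3/2 + 7*s^2/2 - 9*s - 45/2
(4) = 6*g^3 + 20*g
(5) = 9*p + 2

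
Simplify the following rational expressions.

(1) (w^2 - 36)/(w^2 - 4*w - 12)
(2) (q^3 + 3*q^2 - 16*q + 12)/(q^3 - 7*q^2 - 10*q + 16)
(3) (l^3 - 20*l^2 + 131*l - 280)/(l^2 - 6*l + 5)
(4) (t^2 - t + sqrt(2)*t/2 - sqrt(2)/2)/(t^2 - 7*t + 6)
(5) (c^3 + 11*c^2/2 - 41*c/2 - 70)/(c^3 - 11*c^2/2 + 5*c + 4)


(1) = (w + 6)/(w + 2)
(2) = (q^2 + 4*q - 12)/(q^2 - 6*q - 16)
(3) = (l^2 - 15*l + 56)/(l - 1)
(4) = (2*t + sqrt(2))/(2*t - 12)
(5) = (2*c^2 + 19*c + 35)/(2*c^2 - 3*c - 2)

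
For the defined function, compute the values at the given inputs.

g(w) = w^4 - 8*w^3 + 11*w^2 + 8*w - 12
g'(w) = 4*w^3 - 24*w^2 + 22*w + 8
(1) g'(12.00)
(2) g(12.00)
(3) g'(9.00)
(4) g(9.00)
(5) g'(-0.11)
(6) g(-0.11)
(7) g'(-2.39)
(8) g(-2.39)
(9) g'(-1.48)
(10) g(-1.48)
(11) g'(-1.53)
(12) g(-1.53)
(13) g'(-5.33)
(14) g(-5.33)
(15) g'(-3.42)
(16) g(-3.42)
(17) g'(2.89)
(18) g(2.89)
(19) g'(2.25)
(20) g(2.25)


(1) = 3728.00
(2) = 8580.00
(3) = 1178.00
(4) = 1680.00
(5) = 5.28
(6) = -12.74
(7) = -236.28
(8) = 173.56
(9) = -90.10
(10) = 30.99
(11) = -96.17
(12) = 35.64
(13) = -1396.75
(14) = 2276.28
(15) = -507.96
(16) = 546.12
(17) = -32.32
(18) = -20.35
(19) = -18.44
(20) = -3.81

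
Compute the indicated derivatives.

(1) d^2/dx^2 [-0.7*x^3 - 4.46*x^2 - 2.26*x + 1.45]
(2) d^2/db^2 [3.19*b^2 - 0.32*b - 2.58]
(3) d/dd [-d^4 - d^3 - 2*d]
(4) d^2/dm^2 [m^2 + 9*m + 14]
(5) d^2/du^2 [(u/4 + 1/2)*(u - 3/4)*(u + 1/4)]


(1) = -4.2*x - 8.92
(2) = 6.38000000000000
(3) = -4*d^3 - 3*d^2 - 2
(4) = 2
(5) = 3*u/2 + 3/4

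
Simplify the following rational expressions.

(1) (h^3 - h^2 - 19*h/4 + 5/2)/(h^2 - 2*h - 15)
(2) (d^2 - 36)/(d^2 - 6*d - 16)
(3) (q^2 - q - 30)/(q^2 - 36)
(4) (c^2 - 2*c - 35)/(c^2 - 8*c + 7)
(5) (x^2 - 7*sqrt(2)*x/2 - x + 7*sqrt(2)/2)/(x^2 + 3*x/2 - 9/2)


(1) = (4*h^3 - 4*h^2 - 19*h + 10)/(4*h^2 - 8*h - 60)
(2) = (d^2 - 36)/(d^2 - 6*d - 16)
(3) = (q + 5)/(q + 6)
(4) = (c + 5)/(c - 1)
(5) = (4*x^2 + x*(-14*sqrt(2) - 4) + 14*sqrt(2))/(4*x^2 + 6*x - 18)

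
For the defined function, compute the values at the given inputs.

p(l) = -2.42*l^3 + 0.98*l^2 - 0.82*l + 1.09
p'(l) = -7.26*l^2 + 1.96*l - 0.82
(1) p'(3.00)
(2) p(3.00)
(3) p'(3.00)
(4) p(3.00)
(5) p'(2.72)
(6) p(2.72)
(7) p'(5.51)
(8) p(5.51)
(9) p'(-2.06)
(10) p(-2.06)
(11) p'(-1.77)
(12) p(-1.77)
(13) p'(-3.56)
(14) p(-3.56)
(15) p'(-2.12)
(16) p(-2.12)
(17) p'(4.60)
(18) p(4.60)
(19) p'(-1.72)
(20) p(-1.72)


(1) = -60.28
(2) = -57.89
(3) = -60.28
(4) = -57.89
(5) = -49.20
(6) = -42.59
(7) = -210.43
(8) = -378.50
(9) = -35.67
(10) = 28.09
(11) = -27.03
(12) = 19.03
(13) = -99.81
(14) = 125.61
(15) = -37.60
(16) = 30.29
(17) = -145.43
(18) = -217.50
(19) = -25.67
(20) = 17.71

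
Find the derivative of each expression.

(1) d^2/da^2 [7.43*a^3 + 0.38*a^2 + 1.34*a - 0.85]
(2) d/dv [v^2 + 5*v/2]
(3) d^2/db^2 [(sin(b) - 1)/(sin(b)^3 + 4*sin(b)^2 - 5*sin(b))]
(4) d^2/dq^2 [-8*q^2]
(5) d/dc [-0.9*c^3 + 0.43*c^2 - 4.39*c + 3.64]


(1) = 44.58*a + 0.76
(2) = 2*v + 5/2
(3) = (-4*sin(b) - 15 - 19/sin(b) + 30/sin(b)^2 + 50/sin(b)^3)/(sin(b) + 5)^3
(4) = -16
(5) = -2.7*c^2 + 0.86*c - 4.39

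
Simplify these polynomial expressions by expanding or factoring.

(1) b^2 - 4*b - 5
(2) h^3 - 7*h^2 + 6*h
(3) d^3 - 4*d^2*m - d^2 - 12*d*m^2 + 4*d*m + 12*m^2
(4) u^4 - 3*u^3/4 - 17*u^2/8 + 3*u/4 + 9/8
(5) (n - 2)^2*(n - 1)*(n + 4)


(1) = (b - 5)*(b + 1)
(2) = h*(h - 6)*(h - 1)
(3) = (d - 1)*(d - 6*m)*(d + 2*m)
(4) = (u - 3/2)*(u - 1)*(u + 3/4)*(u + 1)
(5) = n^4 - n^3 - 12*n^2 + 28*n - 16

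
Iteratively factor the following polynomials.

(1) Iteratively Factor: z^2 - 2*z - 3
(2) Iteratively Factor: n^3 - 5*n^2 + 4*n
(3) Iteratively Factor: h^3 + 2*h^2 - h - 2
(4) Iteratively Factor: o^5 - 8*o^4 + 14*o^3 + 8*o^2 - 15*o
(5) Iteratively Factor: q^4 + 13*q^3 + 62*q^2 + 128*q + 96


(1) = (z - 3)*(z + 1)
(2) = (n - 1)*(n^2 - 4*n) = (n - 4)*(n - 1)*(n)
(3) = (h + 1)*(h^2 + h - 2) = (h + 1)*(h + 2)*(h - 1)
(4) = (o - 3)*(o^4 - 5*o^3 - o^2 + 5*o) = (o - 3)*(o - 1)*(o^3 - 4*o^2 - 5*o) = (o - 5)*(o - 3)*(o - 1)*(o^2 + o) = (o - 5)*(o - 3)*(o - 1)*(o + 1)*(o)
(5) = (q + 4)*(q^3 + 9*q^2 + 26*q + 24) = (q + 4)^2*(q^2 + 5*q + 6) = (q + 2)*(q + 4)^2*(q + 3)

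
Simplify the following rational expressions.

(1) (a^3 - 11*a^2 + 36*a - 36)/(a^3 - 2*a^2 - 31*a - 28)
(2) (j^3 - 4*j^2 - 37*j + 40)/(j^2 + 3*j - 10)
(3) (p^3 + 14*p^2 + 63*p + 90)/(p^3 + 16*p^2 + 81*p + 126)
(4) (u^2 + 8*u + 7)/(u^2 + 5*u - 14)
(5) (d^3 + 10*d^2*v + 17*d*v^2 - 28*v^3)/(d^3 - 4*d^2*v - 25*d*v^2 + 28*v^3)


(1) = (a^3 - 11*a^2 + 36*a - 36)/(a^3 - 2*a^2 - 31*a - 28)
(2) = (j^2 - 9*j + 8)/(j - 2)
(3) = (p + 5)/(p + 7)
(4) = (u + 1)/(u - 2)
(5) = (-d - 7*v)/(-d + 7*v)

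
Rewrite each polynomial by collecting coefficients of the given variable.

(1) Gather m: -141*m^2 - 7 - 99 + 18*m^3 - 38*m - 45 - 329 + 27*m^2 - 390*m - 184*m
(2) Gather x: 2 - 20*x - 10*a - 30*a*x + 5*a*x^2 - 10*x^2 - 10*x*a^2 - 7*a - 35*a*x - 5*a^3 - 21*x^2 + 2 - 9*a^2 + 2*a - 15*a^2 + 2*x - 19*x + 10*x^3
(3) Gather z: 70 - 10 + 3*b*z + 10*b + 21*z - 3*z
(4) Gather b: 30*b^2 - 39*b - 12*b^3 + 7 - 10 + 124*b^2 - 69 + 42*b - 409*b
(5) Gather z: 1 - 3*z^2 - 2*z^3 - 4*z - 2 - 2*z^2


(1) = 18*m^3 - 114*m^2 - 612*m - 480
(2) = -5*a^3 - 24*a^2 - 15*a + 10*x^3 + x^2*(5*a - 31) + x*(-10*a^2 - 65*a - 37) + 4
(3) = 10*b + z*(3*b + 18) + 60
(4) = -12*b^3 + 154*b^2 - 406*b - 72
(5) = -2*z^3 - 5*z^2 - 4*z - 1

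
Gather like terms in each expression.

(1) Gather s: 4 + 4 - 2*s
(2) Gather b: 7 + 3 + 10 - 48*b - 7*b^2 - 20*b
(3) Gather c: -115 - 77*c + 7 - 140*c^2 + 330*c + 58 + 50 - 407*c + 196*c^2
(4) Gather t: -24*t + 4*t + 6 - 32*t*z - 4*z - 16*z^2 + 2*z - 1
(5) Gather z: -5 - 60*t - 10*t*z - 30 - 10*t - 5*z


(1) = 8 - 2*s
(2) = -7*b^2 - 68*b + 20
(3) = 56*c^2 - 154*c
(4) = t*(-32*z - 20) - 16*z^2 - 2*z + 5
(5) = -70*t + z*(-10*t - 5) - 35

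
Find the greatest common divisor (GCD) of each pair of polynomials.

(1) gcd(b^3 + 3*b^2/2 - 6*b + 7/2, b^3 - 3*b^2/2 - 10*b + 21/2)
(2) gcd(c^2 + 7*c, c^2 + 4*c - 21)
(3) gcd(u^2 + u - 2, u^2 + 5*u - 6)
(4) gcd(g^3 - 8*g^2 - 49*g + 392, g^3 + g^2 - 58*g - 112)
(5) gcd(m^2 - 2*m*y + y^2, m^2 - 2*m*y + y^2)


(1) = gcd((b - 1)^2*(b + 7/2), (b - 7/2)*(b - 1)*(b + 3)) = b - 1
(2) = gcd(c*(c + 7), (c - 3)*(c + 7)) = c + 7
(3) = u - 1
(4) = gcd((g - 8)*(g - 7)*(g + 7), (g - 8)*(g + 2)*(g + 7)) = g^2 - g - 56
(5) = gcd((m - y)^2, (m - y)^2) = m^2 - 2*m*y + y^2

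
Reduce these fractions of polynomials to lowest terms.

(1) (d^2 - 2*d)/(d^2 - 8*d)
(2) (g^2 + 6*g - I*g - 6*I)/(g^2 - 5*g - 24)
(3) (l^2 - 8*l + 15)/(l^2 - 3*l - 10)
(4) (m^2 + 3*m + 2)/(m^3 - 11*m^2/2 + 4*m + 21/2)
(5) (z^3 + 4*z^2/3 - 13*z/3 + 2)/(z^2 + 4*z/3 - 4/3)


(1) = (d - 2)/(d - 8)
(2) = (g^2 + g*(6 - I) - 6*I)/(g^2 - 5*g - 24)
(3) = (l - 3)/(l + 2)
(4) = (2*m + 4)/(2*m^2 - 13*m + 21)
(5) = (z^2 + 2*z - 3)/(z + 2)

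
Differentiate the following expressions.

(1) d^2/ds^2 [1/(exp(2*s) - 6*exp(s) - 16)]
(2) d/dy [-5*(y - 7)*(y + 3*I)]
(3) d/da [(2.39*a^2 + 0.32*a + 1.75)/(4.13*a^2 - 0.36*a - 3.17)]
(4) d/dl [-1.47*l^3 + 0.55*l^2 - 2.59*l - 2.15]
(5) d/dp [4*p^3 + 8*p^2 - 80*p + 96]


(1) = 2*((3 - 2*exp(s))*(-exp(2*s) + 6*exp(s) + 16) - 4*(exp(s) - 3)^2*exp(s))*exp(s)/(-exp(2*s) + 6*exp(s) + 16)^3
(2) = -10*y + 35 - 15*I
(3) = (-2.182*a^2 - 29.6076*a - 0.3844)/(17.0569*a^4 - 2.9736*a^3 - 26.0546*a^2 + 2.2824*a + 10.0489)
(4) = -4.41*l^2 + 1.1*l - 2.59
(5) = 12*p^2 + 16*p - 80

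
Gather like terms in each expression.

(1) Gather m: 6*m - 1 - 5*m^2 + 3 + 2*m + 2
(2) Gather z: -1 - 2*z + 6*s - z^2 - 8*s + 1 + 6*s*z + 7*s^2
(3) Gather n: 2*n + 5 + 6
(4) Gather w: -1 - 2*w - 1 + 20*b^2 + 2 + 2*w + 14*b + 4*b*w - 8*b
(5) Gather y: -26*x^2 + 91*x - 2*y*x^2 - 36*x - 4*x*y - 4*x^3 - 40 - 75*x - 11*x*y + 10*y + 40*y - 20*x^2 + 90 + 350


(1) = -5*m^2 + 8*m + 4
(2) = 7*s^2 - 2*s - z^2 + z*(6*s - 2)
(3) = 2*n + 11
(4) = 20*b^2 + 4*b*w + 6*b
(5) = -4*x^3 - 46*x^2 - 20*x + y*(-2*x^2 - 15*x + 50) + 400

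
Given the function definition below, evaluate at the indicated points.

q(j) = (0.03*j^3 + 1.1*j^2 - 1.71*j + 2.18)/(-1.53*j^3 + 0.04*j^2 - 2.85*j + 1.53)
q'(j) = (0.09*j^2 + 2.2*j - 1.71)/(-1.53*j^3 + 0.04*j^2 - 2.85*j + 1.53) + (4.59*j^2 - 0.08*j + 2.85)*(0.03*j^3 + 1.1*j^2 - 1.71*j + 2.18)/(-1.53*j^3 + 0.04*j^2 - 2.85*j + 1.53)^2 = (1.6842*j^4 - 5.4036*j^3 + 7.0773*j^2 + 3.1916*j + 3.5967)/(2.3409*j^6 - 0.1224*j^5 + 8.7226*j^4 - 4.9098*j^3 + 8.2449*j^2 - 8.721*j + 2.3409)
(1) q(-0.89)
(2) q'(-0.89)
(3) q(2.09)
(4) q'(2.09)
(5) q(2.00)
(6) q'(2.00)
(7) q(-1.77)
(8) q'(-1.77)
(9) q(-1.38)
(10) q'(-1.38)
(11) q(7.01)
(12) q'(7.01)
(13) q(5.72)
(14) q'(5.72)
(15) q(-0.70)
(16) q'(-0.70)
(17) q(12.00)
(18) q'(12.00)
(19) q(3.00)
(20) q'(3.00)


(1) = 0.88
(2) = 0.42
(3) = -0.20
(4) = 0.07
(5) = -0.21
(6) = 0.08
(7) = 0.56
(8) = 0.29
(9) = 0.69
(10) = 0.36
(11) = -0.10
(12) = 0.01
(13) = -0.11
(14) = 0.01
(15) = 0.96
(16) = 0.43
(17) = -0.07
(18) = 0.00
(19) = -0.16
(20) = 0.03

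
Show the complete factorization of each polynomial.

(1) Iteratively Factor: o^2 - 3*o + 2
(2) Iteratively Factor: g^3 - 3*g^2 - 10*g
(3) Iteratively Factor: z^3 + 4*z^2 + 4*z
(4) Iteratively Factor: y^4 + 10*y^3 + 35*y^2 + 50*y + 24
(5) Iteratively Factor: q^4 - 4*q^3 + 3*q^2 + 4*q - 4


(1) = (o - 2)*(o - 1)
(2) = (g)*(g^2 - 3*g - 10) = g*(g + 2)*(g - 5)
(3) = (z + 2)*(z^2 + 2*z) = (z + 2)^2*(z)
(4) = (y + 4)*(y^3 + 6*y^2 + 11*y + 6) = (y + 2)*(y + 4)*(y^2 + 4*y + 3) = (y + 2)*(y + 3)*(y + 4)*(y + 1)
(5) = (q + 1)*(q^3 - 5*q^2 + 8*q - 4) = (q - 2)*(q + 1)*(q^2 - 3*q + 2) = (q - 2)^2*(q + 1)*(q - 1)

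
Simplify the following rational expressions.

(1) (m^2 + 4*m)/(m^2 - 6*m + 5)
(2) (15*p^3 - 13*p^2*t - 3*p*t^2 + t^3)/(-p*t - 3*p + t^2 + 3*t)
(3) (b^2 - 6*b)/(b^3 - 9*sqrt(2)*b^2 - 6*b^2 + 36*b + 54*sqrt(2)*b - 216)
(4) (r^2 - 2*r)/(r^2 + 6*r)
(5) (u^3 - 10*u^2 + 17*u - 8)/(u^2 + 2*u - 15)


(1) = (m^2 + 4*m)/(m^2 - 6*m + 5)
(2) = (-15*p^2 - 2*p*t + t^2)/(t + 3)
(3) = b/(b^2 - 9*sqrt(2)*b + 36)
(4) = (r - 2)/(r + 6)
(5) = (u^3 - 10*u^2 + 17*u - 8)/(u^2 + 2*u - 15)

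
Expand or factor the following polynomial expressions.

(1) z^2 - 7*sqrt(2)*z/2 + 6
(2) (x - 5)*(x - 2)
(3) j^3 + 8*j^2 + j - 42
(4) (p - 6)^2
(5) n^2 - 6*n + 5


(1) = (z - 2*sqrt(2))*(z - 3*sqrt(2)/2)
(2) = x^2 - 7*x + 10
(3) = (j - 2)*(j + 3)*(j + 7)
(4) = p^2 - 12*p + 36
(5) = (n - 5)*(n - 1)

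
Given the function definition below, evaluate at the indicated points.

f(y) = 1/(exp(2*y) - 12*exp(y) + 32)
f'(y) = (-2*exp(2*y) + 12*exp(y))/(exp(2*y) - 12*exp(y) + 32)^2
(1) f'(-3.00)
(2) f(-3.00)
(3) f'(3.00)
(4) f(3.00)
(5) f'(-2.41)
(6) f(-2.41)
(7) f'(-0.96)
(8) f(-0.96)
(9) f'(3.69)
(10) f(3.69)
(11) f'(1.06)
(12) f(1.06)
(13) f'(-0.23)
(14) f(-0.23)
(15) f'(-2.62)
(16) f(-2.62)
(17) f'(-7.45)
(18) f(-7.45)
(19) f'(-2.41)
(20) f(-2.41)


(1) = 0.00
(2) = 0.03
(3) = -0.01
(4) = 0.01
(5) = 0.00
(6) = 0.03
(7) = 0.01
(8) = 0.04
(9) = -0.00
(10) = 0.00
(11) = 0.55
(12) = 0.18
(13) = 0.02
(14) = 0.04
(15) = 0.00
(16) = 0.03
(17) = 0.00
(18) = 0.03
(19) = 0.00
(20) = 0.03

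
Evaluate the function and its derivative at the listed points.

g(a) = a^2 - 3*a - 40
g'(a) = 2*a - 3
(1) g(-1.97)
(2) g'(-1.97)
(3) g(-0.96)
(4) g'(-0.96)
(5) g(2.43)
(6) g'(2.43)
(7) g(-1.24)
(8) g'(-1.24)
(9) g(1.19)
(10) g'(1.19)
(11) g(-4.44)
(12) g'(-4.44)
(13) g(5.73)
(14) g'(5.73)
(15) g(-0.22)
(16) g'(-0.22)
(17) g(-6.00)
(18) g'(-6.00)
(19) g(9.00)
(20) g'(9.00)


(1) = -30.21
(2) = -6.94
(3) = -36.20
(4) = -4.92
(5) = -41.39
(6) = 1.86
(7) = -34.74
(8) = -5.48
(9) = -42.15
(10) = -0.62
(11) = -6.97
(12) = -11.88
(13) = -24.36
(14) = 8.46
(15) = -39.29
(16) = -3.44
(17) = 14.00
(18) = -15.00
(19) = 14.00
(20) = 15.00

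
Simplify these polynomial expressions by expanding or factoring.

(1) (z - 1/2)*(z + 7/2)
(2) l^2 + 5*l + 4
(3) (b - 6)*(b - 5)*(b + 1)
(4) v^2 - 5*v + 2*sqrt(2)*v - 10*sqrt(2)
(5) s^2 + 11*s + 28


(1) = z^2 + 3*z - 7/4
(2) = (l + 1)*(l + 4)
(3) = b^3 - 10*b^2 + 19*b + 30
(4) = (v - 5)*(v + 2*sqrt(2))
(5) = (s + 4)*(s + 7)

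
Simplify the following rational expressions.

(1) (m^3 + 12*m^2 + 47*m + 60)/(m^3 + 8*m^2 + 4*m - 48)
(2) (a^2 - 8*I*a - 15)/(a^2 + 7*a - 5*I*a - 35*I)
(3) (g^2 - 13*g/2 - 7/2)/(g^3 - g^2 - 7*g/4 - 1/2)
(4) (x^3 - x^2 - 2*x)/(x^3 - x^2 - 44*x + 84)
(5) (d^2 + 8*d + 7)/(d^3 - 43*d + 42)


(1) = (m^2 + 8*m + 15)/(m^2 + 4*m - 12)
(2) = (a - 3*I)/(a + 7)
(3) = (2*g - 14)/(2*g^2 - 3*g - 2)
(4) = (x^2 + x)/(x^2 + x - 42)
(5) = (d + 1)/(d^2 - 7*d + 6)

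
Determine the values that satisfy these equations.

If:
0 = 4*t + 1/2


Then:
t = -1/8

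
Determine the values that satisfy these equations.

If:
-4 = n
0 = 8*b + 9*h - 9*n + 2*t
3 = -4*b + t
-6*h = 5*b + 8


Then:
b = -60/17
h = 82/51
n = -4
t = -189/17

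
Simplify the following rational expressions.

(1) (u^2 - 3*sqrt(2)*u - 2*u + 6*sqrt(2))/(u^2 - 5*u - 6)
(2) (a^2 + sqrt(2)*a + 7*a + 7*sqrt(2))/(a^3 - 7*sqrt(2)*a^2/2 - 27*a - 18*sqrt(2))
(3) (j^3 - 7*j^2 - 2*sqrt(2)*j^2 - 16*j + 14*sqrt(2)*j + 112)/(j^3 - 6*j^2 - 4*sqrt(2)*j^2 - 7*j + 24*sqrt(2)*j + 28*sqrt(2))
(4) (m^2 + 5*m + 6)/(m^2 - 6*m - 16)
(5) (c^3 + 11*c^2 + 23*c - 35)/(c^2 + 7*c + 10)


(1) = (u^2 + u*(-3*sqrt(2) - 2) + 6*sqrt(2))/(u^2 - 5*u - 6)
(2) = (2*a + 14)/(2*a^2 - 9*sqrt(2)*a - 36)
(3) = (j + 2*sqrt(2))/(j + 1)
(4) = (m + 3)/(m - 8)
(5) = (c^2 + 6*c - 7)/(c + 2)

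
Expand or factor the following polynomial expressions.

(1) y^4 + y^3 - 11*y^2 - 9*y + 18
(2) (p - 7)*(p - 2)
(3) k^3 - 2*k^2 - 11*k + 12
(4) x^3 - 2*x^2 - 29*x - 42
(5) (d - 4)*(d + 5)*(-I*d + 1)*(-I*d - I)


(1) = (y - 3)*(y - 1)*(y + 2)*(y + 3)
(2) = p^2 - 9*p + 14
(3) = (k - 4)*(k - 1)*(k + 3)
(4) = (x - 7)*(x + 2)*(x + 3)
(5) = -d^4 - 2*d^3 - I*d^3 + 19*d^2 - 2*I*d^2 + 20*d + 19*I*d + 20*I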